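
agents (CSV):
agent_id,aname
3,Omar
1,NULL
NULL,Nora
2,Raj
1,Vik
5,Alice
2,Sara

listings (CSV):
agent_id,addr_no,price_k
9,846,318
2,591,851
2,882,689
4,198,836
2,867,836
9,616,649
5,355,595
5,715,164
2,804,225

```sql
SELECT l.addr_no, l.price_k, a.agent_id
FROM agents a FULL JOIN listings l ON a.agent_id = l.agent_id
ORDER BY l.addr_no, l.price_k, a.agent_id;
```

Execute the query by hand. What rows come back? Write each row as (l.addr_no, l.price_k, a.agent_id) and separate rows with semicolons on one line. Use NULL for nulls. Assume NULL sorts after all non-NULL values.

FULL OUTER JOIN keeps every row from both sides; unmatched rows get NULL for the other side's columns.
Matching on a.agent_id = l.agent_id. A NULL in a compared column never satisfies the condition.
- a[0] agent_id=3 → no match; kept with NULLs on the l side.
- a[1] agent_id=1 → no match; kept with NULLs on the l side.
- a[2] agent_id=NULL → no match; kept with NULLs on the l side.
- a[3] agent_id=2 → 4 match(es) in l → 4 row(s).
- a[4] agent_id=1 → no match; kept with NULLs on the l side.
- a[5] agent_id=5 → 2 match(es) in l → 2 row(s).
- a[6] agent_id=2 → 4 match(es) in l → 4 row(s).
- plus 3 unmatched l row(s), each kept with NULL a columns.

(198, 836, NULL); (355, 595, 5); (591, 851, 2); (591, 851, 2); (616, 649, NULL); (715, 164, 5); (804, 225, 2); (804, 225, 2); (846, 318, NULL); (867, 836, 2); (867, 836, 2); (882, 689, 2); (882, 689, 2); (NULL, NULL, 1); (NULL, NULL, 1); (NULL, NULL, 3); (NULL, NULL, NULL)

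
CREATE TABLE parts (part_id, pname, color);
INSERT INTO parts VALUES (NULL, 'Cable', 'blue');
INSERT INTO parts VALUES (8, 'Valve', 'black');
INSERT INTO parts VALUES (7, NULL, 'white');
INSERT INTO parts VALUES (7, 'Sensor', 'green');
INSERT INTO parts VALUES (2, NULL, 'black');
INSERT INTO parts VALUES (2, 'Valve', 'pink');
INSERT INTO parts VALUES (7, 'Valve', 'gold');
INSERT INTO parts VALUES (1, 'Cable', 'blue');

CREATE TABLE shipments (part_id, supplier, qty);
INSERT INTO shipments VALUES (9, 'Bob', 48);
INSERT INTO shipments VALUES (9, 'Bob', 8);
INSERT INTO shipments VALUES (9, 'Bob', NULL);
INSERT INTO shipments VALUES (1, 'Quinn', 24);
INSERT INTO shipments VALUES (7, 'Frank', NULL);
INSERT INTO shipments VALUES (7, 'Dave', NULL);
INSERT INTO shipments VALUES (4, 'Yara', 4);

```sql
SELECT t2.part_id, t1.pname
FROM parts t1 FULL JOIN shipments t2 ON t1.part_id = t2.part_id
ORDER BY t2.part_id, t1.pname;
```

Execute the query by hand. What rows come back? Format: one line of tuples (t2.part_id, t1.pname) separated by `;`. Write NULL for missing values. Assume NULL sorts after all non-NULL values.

FULL OUTER JOIN keeps every row from both sides; unmatched rows get NULL for the other side's columns.
Matching on t1.part_id = t2.part_id. A NULL in a compared column never satisfies the condition.
Matched pairs: 7; unmatched t1 rows kept: 4; unmatched t2 rows kept: 4.

(1, Cable); (4, NULL); (7, Sensor); (7, Sensor); (7, Valve); (7, Valve); (7, NULL); (7, NULL); (9, NULL); (9, NULL); (9, NULL); (NULL, Cable); (NULL, Valve); (NULL, Valve); (NULL, NULL)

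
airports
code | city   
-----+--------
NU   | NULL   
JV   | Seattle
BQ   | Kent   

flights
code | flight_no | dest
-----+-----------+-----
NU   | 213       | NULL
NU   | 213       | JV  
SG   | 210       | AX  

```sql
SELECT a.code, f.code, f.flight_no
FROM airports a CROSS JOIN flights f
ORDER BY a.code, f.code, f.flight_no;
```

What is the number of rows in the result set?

9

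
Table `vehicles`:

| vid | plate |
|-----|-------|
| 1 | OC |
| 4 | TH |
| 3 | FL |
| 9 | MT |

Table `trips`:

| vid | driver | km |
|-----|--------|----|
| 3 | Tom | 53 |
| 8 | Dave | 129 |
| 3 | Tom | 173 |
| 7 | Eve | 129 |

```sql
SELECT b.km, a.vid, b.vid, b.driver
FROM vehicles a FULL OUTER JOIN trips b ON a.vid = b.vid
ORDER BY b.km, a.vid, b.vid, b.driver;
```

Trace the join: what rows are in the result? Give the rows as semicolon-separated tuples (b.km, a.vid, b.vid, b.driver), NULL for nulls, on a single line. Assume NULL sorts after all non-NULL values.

(53, 3, 3, Tom); (129, NULL, 7, Eve); (129, NULL, 8, Dave); (173, 3, 3, Tom); (NULL, 1, NULL, NULL); (NULL, 4, NULL, NULL); (NULL, 9, NULL, NULL)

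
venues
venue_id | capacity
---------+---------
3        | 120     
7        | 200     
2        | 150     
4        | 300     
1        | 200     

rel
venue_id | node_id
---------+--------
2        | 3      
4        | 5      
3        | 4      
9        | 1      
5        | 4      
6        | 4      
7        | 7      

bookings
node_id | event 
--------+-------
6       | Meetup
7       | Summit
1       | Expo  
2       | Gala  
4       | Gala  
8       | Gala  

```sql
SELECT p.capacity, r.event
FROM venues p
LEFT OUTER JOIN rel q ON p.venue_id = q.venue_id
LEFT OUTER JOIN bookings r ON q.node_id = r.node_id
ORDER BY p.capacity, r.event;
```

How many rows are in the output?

Evaluate left to right. First `venues p LEFT JOIN rel q` on venue_id: 5 row(s).
Then LEFT JOIN `bookings r` on node_id: each of those 5 rows is kept; rows whose q.node_id has no match in r get NULL for r's columns.
Result: 5 row(s).

5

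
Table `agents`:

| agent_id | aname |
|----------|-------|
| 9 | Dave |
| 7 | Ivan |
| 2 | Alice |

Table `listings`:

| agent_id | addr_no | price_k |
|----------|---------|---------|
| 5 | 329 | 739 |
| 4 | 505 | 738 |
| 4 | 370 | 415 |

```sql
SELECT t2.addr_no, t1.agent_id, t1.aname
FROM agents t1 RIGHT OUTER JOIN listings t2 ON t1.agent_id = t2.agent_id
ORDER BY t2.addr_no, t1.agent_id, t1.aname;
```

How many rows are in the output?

3

RIGHT JOIN keeps every row from `listings`; unmatched rows get NULL for `agents`'s columns.
Matching on t1.agent_id = t2.agent_id.
Matched pairs: 0; unmatched t2 rows kept: 3.
Total: 0 matched + 3 padded = 3 rows.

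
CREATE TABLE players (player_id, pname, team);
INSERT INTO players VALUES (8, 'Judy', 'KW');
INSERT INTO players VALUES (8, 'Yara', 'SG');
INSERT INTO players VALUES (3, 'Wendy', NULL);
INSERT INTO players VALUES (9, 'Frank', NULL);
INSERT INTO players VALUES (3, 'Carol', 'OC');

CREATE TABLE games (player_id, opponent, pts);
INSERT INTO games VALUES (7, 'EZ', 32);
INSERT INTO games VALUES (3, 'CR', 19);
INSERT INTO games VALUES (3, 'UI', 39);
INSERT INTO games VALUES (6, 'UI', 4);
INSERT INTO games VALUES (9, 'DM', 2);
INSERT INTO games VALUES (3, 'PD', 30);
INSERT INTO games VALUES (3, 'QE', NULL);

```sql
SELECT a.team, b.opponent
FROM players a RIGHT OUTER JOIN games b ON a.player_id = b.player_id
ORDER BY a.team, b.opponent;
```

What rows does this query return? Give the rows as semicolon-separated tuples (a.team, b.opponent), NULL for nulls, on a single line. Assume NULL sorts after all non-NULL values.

RIGHT JOIN keeps every row from `games`; unmatched rows get NULL for `players`'s columns.
Matching on a.player_id = b.player_id.
- a[0] player_id=8 → no match.
- a[1] player_id=8 → no match.
- a[2] player_id=3 → 4 match(es) in b → 4 row(s).
- a[3] player_id=9 → 1 match(es) in b → 1 row(s).
- a[4] player_id=3 → 4 match(es) in b → 4 row(s).
- plus 2 unmatched b row(s), each kept with NULL a columns.

(OC, CR); (OC, PD); (OC, QE); (OC, UI); (NULL, CR); (NULL, DM); (NULL, EZ); (NULL, PD); (NULL, QE); (NULL, UI); (NULL, UI)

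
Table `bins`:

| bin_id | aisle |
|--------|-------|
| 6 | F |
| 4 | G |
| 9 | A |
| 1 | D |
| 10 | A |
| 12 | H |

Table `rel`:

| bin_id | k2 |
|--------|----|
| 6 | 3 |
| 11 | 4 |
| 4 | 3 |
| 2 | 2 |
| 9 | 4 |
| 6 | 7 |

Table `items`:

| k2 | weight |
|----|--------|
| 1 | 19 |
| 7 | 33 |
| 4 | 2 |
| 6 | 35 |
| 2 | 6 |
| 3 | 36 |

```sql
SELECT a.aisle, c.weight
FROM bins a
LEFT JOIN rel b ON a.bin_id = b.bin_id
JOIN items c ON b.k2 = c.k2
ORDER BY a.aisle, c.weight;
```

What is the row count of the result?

Joins associate left-to-right: bins LEFT JOIN rel on bin_id gives 7 intermediate row(s).
Then INNER JOIN `items c` on k2: keep only rows whose b.k2 appears in c.
Result: 4 row(s).

4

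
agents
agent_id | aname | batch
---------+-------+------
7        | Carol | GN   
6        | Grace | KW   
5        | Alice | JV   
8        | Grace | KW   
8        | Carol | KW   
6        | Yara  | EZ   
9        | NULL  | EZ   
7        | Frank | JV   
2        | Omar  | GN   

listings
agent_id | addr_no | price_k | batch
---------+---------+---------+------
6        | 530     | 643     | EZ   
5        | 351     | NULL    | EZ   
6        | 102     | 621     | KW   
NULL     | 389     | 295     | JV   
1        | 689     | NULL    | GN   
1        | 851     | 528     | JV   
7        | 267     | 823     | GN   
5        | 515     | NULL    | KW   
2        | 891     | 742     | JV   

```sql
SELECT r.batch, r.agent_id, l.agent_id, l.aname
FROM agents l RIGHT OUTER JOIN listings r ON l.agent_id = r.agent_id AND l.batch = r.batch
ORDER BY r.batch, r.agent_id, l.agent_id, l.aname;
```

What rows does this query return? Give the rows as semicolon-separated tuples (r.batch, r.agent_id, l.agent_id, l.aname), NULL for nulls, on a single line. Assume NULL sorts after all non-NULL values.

(EZ, 5, NULL, NULL); (EZ, 6, 6, Yara); (GN, 1, NULL, NULL); (GN, 7, 7, Carol); (JV, 1, NULL, NULL); (JV, 2, NULL, NULL); (JV, NULL, NULL, NULL); (KW, 5, NULL, NULL); (KW, 6, 6, Grace)

RIGHT JOIN keeps every row from `listings`; unmatched rows get NULL for `agents`'s columns.
Matching on l.agent_id = r.agent_id AND l.batch = r.batch. A NULL in a compared column never satisfies the condition.
- l (agent_id=7, batch=GN) pairs with 1 row(s) of r.
- l (agent_id=6, batch=KW) pairs with 1 row(s) of r.
- l (agent_id=5, batch=JV) has no partner in r.
- l (agent_id=8, batch=KW) has no partner in r.
- l (agent_id=8, batch=KW) has no partner in r.
- l (agent_id=6, batch=EZ) pairs with 1 row(s) of r.
- l (agent_id=9, batch=EZ) has no partner in r.
- l (agent_id=7, batch=JV) has no partner in r.
- l (agent_id=2, batch=GN) has no partner in r.
- 6 r row(s) had no l match → kept, l columns NULL.
After projecting and ordering:
r.batch | r.agent_id | l.agent_id | l.aname
EZ | 5 | NULL | NULL
EZ | 6 | 6 | Yara
GN | 1 | NULL | NULL
GN | 7 | 7 | Carol
JV | 1 | NULL | NULL
JV | 2 | NULL | NULL
JV | NULL | NULL | NULL
KW | 5 | NULL | NULL
KW | 6 | 6 | Grace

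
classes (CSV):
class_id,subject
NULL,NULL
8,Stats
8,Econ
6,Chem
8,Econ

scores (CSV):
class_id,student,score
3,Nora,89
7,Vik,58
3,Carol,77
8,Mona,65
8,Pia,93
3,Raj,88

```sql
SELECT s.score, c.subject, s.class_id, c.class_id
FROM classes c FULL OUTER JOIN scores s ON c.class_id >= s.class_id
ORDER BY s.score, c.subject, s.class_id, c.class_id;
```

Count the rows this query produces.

22

FULL OUTER JOIN keeps every row from both sides; unmatched rows get NULL for the other side's columns.
Matching on c.class_id >= s.class_id. A NULL in a compared column never satisfies the condition.
- c row (class_id=NULL): no match → kept, s columns NULL.
- c row (class_id=8): matches 6 s row(s) → 6 output row(s).
- c row (class_id=8): matches 6 s row(s) → 6 output row(s).
- c row (class_id=6): matches 3 s row(s) → 3 output row(s).
- c row (class_id=8): matches 6 s row(s) → 6 output row(s).
Total: 21 matched + 1 padded = 22 rows.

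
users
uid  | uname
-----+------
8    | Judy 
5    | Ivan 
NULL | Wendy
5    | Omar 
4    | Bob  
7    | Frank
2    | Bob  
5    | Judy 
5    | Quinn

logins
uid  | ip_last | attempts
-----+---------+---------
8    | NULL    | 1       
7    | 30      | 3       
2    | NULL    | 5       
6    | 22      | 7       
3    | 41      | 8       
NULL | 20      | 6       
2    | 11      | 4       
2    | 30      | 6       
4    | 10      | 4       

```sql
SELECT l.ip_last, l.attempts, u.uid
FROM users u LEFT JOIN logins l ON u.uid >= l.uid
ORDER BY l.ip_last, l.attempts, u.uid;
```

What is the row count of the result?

LEFT JOIN keeps every row from `users`; unmatched rows get NULL for `logins`'s columns.
Matching on u.uid >= l.uid. A NULL in a compared column never satisfies the condition.
- uid=8: 8 matching l row(s), so 8 row(s) emitted.
- uid=5: 5 matching l row(s), so 5 row(s) emitted.
- uid=NULL: no l row matches, row kept with l columns NULL.
- uid=5: 5 matching l row(s), so 5 row(s) emitted.
- uid=4: 5 matching l row(s), so 5 row(s) emitted.
- uid=7: 7 matching l row(s), so 7 row(s) emitted.
- uid=2: 3 matching l row(s), so 3 row(s) emitted.
- uid=5: 5 matching l row(s), so 5 row(s) emitted.
- uid=5: 5 matching l row(s), so 5 row(s) emitted.
Total: 43 matched + 1 padded = 44 rows.

44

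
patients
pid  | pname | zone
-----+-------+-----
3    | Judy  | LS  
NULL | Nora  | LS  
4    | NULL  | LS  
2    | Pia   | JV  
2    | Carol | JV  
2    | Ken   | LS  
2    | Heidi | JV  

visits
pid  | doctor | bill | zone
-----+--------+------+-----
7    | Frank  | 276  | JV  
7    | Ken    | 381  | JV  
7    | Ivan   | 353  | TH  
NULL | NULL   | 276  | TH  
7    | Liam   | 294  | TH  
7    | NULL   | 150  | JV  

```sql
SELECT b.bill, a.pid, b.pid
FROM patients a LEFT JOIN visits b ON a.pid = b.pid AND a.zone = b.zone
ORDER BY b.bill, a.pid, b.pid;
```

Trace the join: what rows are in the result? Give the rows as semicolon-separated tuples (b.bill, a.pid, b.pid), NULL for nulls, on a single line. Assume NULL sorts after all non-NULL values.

LEFT JOIN keeps every row from `patients`; unmatched rows get NULL for `visits`'s columns.
Matching on a.pid = b.pid AND a.zone = b.zone. A NULL in a compared column never satisfies the condition.
- a row (pid=3, zone=LS): no match → kept, b columns NULL.
- a row (pid=NULL, zone=LS): no match → kept, b columns NULL.
- a row (pid=4, zone=LS): no match → kept, b columns NULL.
- a row (pid=2, zone=JV): no match → kept, b columns NULL.
- a row (pid=2, zone=JV): no match → kept, b columns NULL.
- a row (pid=2, zone=LS): no match → kept, b columns NULL.
- a row (pid=2, zone=JV): no match → kept, b columns NULL.
After projecting and ordering:
b.bill | a.pid | b.pid
NULL | 2 | NULL
NULL | 2 | NULL
NULL | 2 | NULL
NULL | 2 | NULL
NULL | 3 | NULL
NULL | 4 | NULL
NULL | NULL | NULL

(NULL, 2, NULL); (NULL, 2, NULL); (NULL, 2, NULL); (NULL, 2, NULL); (NULL, 3, NULL); (NULL, 4, NULL); (NULL, NULL, NULL)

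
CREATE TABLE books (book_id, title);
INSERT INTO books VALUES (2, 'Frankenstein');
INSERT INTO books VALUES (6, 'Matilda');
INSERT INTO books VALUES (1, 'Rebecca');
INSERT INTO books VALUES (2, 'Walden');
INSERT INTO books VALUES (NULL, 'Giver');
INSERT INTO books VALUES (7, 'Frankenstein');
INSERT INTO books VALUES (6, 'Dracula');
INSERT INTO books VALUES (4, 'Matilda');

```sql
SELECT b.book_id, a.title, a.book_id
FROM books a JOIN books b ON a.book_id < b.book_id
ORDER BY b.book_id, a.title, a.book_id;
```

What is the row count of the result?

19

INNER JOIN keeps only pairs where the ON condition holds.
Matching on a.book_id < b.book_id. A NULL in a compared column never satisfies the condition.
- a row (book_id=2): matches 4 b row(s) → 4 output row(s).
- a row (book_id=6): matches 1 b row(s) → 1 output row(s).
- a row (book_id=1): matches 6 b row(s) → 6 output row(s).
- a row (book_id=2): matches 4 b row(s) → 4 output row(s).
- a row (book_id=NULL): no match → dropped.
- a row (book_id=7): no match → dropped.
- a row (book_id=6): matches 1 b row(s) → 1 output row(s).
- a row (book_id=4): matches 3 b row(s) → 3 output row(s).
Total: 19 rows.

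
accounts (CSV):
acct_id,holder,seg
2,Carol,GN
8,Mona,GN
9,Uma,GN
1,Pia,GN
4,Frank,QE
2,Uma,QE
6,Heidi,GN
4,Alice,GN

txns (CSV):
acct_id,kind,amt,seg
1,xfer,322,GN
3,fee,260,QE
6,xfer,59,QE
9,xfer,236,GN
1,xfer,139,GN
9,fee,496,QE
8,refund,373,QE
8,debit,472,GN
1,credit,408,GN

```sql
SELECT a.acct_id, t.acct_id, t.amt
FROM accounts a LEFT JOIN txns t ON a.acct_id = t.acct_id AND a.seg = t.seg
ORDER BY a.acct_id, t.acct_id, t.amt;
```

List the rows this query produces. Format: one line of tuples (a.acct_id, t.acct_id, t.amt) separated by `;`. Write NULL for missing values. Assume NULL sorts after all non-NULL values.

LEFT JOIN keeps every row from `accounts`; unmatched rows get NULL for `txns`'s columns.
Matching on a.acct_id = t.acct_id AND a.seg = t.seg.
- a row (acct_id=2, seg=GN): no match → kept, t columns NULL.
- a row (acct_id=8, seg=GN): matches 1 t row(s) → 1 output row(s).
- a row (acct_id=9, seg=GN): matches 1 t row(s) → 1 output row(s).
- a row (acct_id=1, seg=GN): matches 3 t row(s) → 3 output row(s).
- a row (acct_id=4, seg=QE): no match → kept, t columns NULL.
- a row (acct_id=2, seg=QE): no match → kept, t columns NULL.
- a row (acct_id=6, seg=GN): no match → kept, t columns NULL.
- a row (acct_id=4, seg=GN): no match → kept, t columns NULL.
After projecting and ordering:
a.acct_id | t.acct_id | t.amt
1 | 1 | 139
1 | 1 | 322
1 | 1 | 408
2 | NULL | NULL
2 | NULL | NULL
4 | NULL | NULL
4 | NULL | NULL
6 | NULL | NULL
8 | 8 | 472
9 | 9 | 236

(1, 1, 139); (1, 1, 322); (1, 1, 408); (2, NULL, NULL); (2, NULL, NULL); (4, NULL, NULL); (4, NULL, NULL); (6, NULL, NULL); (8, 8, 472); (9, 9, 236)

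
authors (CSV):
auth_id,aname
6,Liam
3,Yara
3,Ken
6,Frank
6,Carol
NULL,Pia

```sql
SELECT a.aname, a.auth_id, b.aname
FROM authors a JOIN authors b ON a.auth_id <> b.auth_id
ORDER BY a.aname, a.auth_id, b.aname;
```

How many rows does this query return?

12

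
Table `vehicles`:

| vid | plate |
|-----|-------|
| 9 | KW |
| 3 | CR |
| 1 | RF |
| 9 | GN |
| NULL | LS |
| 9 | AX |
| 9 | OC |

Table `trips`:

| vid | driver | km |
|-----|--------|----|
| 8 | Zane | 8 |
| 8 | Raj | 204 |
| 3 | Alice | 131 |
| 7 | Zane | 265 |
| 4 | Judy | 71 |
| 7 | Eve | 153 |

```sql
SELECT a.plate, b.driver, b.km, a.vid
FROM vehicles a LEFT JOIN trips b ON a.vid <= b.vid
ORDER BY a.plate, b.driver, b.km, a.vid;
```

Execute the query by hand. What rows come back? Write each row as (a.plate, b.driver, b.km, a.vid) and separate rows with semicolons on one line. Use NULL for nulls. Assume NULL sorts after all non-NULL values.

LEFT JOIN keeps every row from `vehicles`; unmatched rows get NULL for `trips`'s columns.
Matching on a.vid <= b.vid. A NULL in a compared column never satisfies the condition.
Matched pairs: 12; unmatched a rows kept: 5.

(AX, NULL, NULL, 9); (CR, Alice, 131, 3); (CR, Eve, 153, 3); (CR, Judy, 71, 3); (CR, Raj, 204, 3); (CR, Zane, 8, 3); (CR, Zane, 265, 3); (GN, NULL, NULL, 9); (KW, NULL, NULL, 9); (LS, NULL, NULL, NULL); (OC, NULL, NULL, 9); (RF, Alice, 131, 1); (RF, Eve, 153, 1); (RF, Judy, 71, 1); (RF, Raj, 204, 1); (RF, Zane, 8, 1); (RF, Zane, 265, 1)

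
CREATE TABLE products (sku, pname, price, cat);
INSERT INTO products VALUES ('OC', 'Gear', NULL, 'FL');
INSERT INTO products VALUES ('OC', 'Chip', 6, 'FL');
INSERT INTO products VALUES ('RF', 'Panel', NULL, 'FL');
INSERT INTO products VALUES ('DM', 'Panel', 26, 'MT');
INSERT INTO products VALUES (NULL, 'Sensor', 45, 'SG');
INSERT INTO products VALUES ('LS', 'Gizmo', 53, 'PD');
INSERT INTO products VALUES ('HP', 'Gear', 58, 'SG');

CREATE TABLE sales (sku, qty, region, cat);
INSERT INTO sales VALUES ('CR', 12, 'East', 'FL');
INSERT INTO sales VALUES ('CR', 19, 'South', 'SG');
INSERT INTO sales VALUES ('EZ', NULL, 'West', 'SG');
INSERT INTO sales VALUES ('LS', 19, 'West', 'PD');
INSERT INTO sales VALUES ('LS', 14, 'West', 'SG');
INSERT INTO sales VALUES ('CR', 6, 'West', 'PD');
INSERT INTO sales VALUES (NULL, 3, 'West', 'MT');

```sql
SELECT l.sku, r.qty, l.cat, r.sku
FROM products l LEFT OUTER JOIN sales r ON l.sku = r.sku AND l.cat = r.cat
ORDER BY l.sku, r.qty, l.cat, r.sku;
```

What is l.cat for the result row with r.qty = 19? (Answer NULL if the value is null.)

LEFT JOIN keeps every row from `products`; unmatched rows get NULL for `sales`'s columns.
Matching on l.sku = r.sku AND l.cat = r.cat. A NULL in a compared column never satisfies the condition.
- sku=OC, cat=FL: no r row matches, row kept with r columns NULL.
- sku=OC, cat=FL: no r row matches, row kept with r columns NULL.
- sku=RF, cat=FL: no r row matches, row kept with r columns NULL.
- sku=DM, cat=MT: no r row matches, row kept with r columns NULL.
- sku=NULL, cat=SG: no r row matches, row kept with r columns NULL.
- sku=LS, cat=PD: 1 matching r row(s), so 1 row(s) emitted.
- sku=HP, cat=SG: no r row matches, row kept with r columns NULL.

PD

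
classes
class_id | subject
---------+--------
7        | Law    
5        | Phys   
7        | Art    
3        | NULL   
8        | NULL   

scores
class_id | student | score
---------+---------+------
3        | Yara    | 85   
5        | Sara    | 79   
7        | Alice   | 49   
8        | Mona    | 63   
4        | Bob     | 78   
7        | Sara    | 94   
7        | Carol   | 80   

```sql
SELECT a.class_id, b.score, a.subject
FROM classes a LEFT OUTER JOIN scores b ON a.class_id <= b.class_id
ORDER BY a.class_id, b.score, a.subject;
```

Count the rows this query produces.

LEFT JOIN keeps every row from `classes`; unmatched rows get NULL for `scores`'s columns.
Matching on a.class_id <= b.class_id.
- a row (class_id=7): matches 4 b row(s) → 4 output row(s).
- a row (class_id=5): matches 5 b row(s) → 5 output row(s).
- a row (class_id=7): matches 4 b row(s) → 4 output row(s).
- a row (class_id=3): matches 7 b row(s) → 7 output row(s).
- a row (class_id=8): matches 1 b row(s) → 1 output row(s).
Total: 21 rows.

21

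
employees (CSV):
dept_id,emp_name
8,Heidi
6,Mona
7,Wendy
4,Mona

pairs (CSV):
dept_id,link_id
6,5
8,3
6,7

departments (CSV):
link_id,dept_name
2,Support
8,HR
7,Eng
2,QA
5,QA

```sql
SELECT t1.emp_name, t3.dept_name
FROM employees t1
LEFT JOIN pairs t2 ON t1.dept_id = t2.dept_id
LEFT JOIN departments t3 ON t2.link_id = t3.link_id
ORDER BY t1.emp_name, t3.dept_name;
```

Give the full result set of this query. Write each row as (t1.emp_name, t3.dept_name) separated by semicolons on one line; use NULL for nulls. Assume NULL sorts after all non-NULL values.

Step 1 — t1 LEFT JOIN t2 on dept_id → 5 row(s).
Then LEFT JOIN `departments t3` on link_id: each of those 5 rows is kept; rows whose t2.link_id has no match in t3 get NULL for t3's columns.

(Heidi, NULL); (Mona, Eng); (Mona, QA); (Mona, NULL); (Wendy, NULL)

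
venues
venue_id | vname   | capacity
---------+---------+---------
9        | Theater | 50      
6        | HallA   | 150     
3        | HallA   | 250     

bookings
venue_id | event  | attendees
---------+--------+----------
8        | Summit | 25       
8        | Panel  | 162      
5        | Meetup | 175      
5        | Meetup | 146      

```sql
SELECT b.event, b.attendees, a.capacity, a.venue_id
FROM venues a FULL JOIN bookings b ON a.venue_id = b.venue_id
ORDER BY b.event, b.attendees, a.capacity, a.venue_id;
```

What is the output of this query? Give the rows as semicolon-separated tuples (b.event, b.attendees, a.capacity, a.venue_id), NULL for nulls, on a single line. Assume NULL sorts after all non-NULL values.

(Meetup, 146, NULL, NULL); (Meetup, 175, NULL, NULL); (Panel, 162, NULL, NULL); (Summit, 25, NULL, NULL); (NULL, NULL, 50, 9); (NULL, NULL, 150, 6); (NULL, NULL, 250, 3)

FULL OUTER JOIN keeps every row from both sides; unmatched rows get NULL for the other side's columns.
Matching on a.venue_id = b.venue_id.
Matched pairs: 0; unmatched a rows kept: 3; unmatched b rows kept: 4.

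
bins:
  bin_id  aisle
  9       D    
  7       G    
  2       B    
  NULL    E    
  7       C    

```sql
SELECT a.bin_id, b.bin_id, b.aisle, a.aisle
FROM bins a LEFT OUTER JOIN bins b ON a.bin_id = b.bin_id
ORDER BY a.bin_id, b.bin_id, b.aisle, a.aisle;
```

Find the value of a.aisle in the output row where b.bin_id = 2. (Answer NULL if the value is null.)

B

LEFT JOIN keeps every row from `bins a`; unmatched rows get NULL for `bins b`'s columns.
Matching on a.bin_id = b.bin_id. A NULL in a compared column never satisfies the condition.
- bin_id=9: 1 matching b row(s), so 1 row(s) emitted.
- bin_id=7: 2 matching b row(s), so 2 row(s) emitted.
- bin_id=2: 1 matching b row(s), so 1 row(s) emitted.
- bin_id=NULL: no b row matches, row kept with b columns NULL.
- bin_id=7: 2 matching b row(s), so 2 row(s) emitted.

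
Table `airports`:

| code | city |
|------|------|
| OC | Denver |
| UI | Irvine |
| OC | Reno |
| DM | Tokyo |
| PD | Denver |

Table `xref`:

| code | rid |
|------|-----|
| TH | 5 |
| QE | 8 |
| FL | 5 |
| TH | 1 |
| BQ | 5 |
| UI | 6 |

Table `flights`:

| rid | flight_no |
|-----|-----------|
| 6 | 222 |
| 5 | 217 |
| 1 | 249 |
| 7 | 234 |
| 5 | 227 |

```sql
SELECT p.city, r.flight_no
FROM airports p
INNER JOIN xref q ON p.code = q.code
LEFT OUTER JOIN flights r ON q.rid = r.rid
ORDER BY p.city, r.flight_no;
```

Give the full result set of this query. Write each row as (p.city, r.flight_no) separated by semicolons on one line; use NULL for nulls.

(Irvine, 222)

Step 1 — p INNER JOIN q on code → 1 row(s).
Then LEFT JOIN `flights r` on rid: each of those 1 rows is kept; rows whose q.rid has no match in r get NULL for r's columns.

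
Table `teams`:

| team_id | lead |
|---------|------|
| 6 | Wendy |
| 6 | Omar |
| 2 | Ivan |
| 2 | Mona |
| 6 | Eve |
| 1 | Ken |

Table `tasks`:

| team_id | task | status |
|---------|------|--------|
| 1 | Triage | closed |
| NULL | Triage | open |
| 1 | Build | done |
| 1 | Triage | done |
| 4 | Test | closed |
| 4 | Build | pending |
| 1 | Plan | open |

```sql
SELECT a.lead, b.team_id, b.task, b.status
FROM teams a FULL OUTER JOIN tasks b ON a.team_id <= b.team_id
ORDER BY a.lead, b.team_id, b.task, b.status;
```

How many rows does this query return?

14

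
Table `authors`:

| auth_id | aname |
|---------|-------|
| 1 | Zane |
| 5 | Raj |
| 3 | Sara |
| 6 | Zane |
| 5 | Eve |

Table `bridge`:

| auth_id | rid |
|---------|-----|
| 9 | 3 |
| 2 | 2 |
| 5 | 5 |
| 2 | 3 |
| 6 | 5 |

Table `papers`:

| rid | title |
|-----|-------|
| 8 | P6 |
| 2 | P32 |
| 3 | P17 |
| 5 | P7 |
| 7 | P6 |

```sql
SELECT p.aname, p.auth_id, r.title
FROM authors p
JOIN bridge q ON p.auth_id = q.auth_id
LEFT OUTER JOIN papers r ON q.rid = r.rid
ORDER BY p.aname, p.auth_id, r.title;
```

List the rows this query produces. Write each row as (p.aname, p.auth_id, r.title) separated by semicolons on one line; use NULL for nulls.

Evaluate left to right. First `authors p INNER JOIN bridge q` on auth_id: 3 row(s).
Then LEFT JOIN `papers r` on rid: each of those 3 rows is kept; rows whose q.rid has no match in r get NULL for r's columns.

(Eve, 5, P7); (Raj, 5, P7); (Zane, 6, P7)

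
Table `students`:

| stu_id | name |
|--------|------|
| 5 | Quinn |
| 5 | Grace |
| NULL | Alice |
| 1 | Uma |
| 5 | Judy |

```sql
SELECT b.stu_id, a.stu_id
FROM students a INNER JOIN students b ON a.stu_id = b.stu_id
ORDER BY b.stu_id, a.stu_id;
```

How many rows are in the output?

10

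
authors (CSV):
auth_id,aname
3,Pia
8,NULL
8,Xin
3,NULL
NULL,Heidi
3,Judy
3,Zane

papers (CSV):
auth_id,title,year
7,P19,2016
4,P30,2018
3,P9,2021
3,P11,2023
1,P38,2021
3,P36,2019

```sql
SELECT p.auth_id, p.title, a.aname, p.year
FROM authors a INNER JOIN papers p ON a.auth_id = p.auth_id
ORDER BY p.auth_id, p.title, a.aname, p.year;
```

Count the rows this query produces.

INNER JOIN keeps only pairs where the ON condition holds.
Matching on a.auth_id = p.auth_id. A NULL in a compared column never satisfies the condition.
Matched pairs: 12.
Total: 12 rows.

12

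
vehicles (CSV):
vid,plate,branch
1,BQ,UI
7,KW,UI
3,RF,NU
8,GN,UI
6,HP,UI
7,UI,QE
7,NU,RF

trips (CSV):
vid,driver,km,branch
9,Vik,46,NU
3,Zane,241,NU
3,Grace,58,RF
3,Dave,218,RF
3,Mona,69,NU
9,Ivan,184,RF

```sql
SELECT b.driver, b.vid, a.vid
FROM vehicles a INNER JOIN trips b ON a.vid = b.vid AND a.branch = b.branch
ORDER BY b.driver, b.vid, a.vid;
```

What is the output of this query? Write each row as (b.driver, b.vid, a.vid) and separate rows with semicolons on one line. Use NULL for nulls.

INNER JOIN keeps only pairs where the ON condition holds.
Matching on a.vid = b.vid AND a.branch = b.branch.
- a (vid=1, branch=UI) has no partner → excluded.
- a (vid=7, branch=UI) has no partner → excluded.
- a (vid=3, branch=NU) pairs with 2 row(s) of b.
- a (vid=8, branch=UI) has no partner → excluded.
- a (vid=6, branch=UI) has no partner → excluded.
- a (vid=7, branch=QE) has no partner → excluded.
- a (vid=7, branch=RF) has no partner → excluded.
After projecting and ordering:
b.driver | b.vid | a.vid
Mona | 3 | 3
Zane | 3 | 3

(Mona, 3, 3); (Zane, 3, 3)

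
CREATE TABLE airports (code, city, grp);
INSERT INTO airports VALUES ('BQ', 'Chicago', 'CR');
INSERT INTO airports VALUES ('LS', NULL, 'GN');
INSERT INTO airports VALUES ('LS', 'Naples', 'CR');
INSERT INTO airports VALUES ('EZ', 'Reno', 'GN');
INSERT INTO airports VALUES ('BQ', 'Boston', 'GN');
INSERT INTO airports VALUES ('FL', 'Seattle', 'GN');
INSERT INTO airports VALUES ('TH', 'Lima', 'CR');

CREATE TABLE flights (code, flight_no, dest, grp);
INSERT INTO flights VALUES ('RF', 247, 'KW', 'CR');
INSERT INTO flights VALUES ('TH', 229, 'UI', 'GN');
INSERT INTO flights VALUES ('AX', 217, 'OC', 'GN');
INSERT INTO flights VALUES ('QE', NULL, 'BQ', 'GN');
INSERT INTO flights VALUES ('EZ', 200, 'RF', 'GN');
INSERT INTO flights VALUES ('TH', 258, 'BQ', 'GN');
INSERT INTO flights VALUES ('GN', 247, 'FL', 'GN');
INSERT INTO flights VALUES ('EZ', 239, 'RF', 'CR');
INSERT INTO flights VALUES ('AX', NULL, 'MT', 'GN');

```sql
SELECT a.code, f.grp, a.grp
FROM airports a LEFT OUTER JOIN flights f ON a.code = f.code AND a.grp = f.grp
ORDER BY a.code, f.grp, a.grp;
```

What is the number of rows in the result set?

7

LEFT JOIN keeps every row from `airports`; unmatched rows get NULL for `flights`'s columns.
Matching on a.code = f.code AND a.grp = f.grp.
Matched pairs: 1; unmatched a rows kept: 6.
Total: 1 matched + 6 padded = 7 rows.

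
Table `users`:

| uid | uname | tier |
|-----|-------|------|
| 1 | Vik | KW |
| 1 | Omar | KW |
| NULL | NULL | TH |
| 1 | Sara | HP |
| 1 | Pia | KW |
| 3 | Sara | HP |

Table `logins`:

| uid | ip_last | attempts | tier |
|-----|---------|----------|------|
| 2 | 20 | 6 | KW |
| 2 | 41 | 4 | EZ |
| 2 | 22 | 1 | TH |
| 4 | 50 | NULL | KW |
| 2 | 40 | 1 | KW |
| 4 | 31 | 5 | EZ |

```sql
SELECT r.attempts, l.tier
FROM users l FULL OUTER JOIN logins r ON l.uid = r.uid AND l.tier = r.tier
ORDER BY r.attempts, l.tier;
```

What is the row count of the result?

FULL OUTER JOIN keeps every row from both sides; unmatched rows get NULL for the other side's columns.
Matching on l.uid = r.uid AND l.tier = r.tier. A NULL in a compared column never satisfies the condition.
- l[0] uid=1, tier=KW → no match; kept with NULLs on the r side.
- l[1] uid=1, tier=KW → no match; kept with NULLs on the r side.
- l[2] uid=NULL, tier=TH → no match; kept with NULLs on the r side.
- l[3] uid=1, tier=HP → no match; kept with NULLs on the r side.
- l[4] uid=1, tier=KW → no match; kept with NULLs on the r side.
- l[5] uid=3, tier=HP → no match; kept with NULLs on the r side.
- 6 row(s) from r found no l partner → padded with NULL.
Total: 0 matched + 12 padded = 12 rows.

12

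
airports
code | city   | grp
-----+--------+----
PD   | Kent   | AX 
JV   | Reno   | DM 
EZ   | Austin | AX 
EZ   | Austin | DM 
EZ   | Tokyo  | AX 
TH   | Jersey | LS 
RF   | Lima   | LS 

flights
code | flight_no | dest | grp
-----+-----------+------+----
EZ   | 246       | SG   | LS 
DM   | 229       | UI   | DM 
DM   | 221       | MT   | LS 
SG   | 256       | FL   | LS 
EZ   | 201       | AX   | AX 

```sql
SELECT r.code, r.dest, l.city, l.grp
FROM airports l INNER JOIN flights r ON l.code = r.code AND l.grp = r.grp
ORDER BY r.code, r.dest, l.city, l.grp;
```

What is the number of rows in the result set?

2

INNER JOIN keeps only pairs where the ON condition holds.
Matching on l.code = r.code AND l.grp = r.grp.
Matched pairs: 2.
Total: 2 rows.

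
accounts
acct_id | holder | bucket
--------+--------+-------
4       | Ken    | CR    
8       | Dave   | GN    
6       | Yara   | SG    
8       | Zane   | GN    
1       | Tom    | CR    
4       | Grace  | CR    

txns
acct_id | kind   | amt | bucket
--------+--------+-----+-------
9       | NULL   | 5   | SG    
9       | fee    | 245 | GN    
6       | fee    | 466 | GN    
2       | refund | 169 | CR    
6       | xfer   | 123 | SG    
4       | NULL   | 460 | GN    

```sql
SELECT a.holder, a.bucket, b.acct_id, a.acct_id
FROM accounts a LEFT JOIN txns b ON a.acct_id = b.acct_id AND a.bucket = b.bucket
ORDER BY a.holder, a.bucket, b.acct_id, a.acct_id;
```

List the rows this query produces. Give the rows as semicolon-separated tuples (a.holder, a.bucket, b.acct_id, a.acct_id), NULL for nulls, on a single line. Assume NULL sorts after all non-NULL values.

(Dave, GN, NULL, 8); (Grace, CR, NULL, 4); (Ken, CR, NULL, 4); (Tom, CR, NULL, 1); (Yara, SG, 6, 6); (Zane, GN, NULL, 8)

LEFT JOIN keeps every row from `accounts`; unmatched rows get NULL for `txns`'s columns.
Matching on a.acct_id = b.acct_id AND a.bucket = b.bucket.
- a (acct_id=4, bucket=CR) has no partner → padded with NULL.
- a (acct_id=8, bucket=GN) has no partner → padded with NULL.
- a (acct_id=6, bucket=SG) pairs with 1 row(s) of b.
- a (acct_id=8, bucket=GN) has no partner → padded with NULL.
- a (acct_id=1, bucket=CR) has no partner → padded with NULL.
- a (acct_id=4, bucket=CR) has no partner → padded with NULL.
After projecting and ordering:
a.holder | a.bucket | b.acct_id | a.acct_id
Dave | GN | NULL | 8
Grace | CR | NULL | 4
Ken | CR | NULL | 4
Tom | CR | NULL | 1
Yara | SG | 6 | 6
Zane | GN | NULL | 8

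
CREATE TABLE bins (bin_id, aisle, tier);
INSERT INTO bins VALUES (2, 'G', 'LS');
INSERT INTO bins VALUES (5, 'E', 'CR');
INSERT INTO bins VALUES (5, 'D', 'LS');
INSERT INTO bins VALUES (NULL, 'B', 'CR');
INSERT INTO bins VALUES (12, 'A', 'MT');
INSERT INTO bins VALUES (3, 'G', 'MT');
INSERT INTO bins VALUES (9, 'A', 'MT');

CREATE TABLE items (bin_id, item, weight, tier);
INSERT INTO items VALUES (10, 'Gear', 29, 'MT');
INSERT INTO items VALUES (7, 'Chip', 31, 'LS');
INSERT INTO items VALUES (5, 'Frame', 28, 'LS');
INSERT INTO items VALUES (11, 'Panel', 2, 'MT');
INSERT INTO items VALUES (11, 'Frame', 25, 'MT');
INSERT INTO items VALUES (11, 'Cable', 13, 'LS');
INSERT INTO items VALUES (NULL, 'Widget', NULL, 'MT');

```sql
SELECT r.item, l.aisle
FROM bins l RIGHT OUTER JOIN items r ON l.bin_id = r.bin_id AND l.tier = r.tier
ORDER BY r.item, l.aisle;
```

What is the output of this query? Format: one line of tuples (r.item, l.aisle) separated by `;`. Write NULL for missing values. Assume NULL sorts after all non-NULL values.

(Cable, NULL); (Chip, NULL); (Frame, D); (Frame, NULL); (Gear, NULL); (Panel, NULL); (Widget, NULL)

RIGHT JOIN keeps every row from `items`; unmatched rows get NULL for `bins`'s columns.
Matching on l.bin_id = r.bin_id AND l.tier = r.tier. A NULL in a compared column never satisfies the condition.
- l (bin_id=2, tier=LS) has no partner in r.
- l (bin_id=5, tier=CR) has no partner in r.
- l (bin_id=5, tier=LS) pairs with 1 row(s) of r.
- l (bin_id=NULL, tier=CR) has no partner in r.
- l (bin_id=12, tier=MT) has no partner in r.
- l (bin_id=3, tier=MT) has no partner in r.
- l (bin_id=9, tier=MT) has no partner in r.
- plus 6 unmatched r row(s), each kept with NULL l columns.
After projecting and ordering:
r.item | l.aisle
Cable | NULL
Chip | NULL
Frame | D
Frame | NULL
Gear | NULL
Panel | NULL
Widget | NULL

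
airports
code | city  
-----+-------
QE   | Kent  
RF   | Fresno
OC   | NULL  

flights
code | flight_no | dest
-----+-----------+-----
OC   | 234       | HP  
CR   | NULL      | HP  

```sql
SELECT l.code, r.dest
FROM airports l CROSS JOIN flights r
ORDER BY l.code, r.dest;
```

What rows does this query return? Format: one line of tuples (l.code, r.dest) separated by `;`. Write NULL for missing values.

(OC, HP); (OC, HP); (QE, HP); (QE, HP); (RF, HP); (RF, HP)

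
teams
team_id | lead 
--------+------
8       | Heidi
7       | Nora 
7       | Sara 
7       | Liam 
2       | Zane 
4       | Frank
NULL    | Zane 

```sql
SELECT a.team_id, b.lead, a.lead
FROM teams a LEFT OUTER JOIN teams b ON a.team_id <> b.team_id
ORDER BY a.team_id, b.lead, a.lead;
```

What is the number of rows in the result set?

LEFT JOIN keeps every row from `teams a`; unmatched rows get NULL for `teams b`'s columns.
Matching on a.team_id <> b.team_id. A NULL in a compared column never satisfies the condition.
Matched pairs: 24; unmatched a rows kept: 1.
Total: 24 matched + 1 padded = 25 rows.

25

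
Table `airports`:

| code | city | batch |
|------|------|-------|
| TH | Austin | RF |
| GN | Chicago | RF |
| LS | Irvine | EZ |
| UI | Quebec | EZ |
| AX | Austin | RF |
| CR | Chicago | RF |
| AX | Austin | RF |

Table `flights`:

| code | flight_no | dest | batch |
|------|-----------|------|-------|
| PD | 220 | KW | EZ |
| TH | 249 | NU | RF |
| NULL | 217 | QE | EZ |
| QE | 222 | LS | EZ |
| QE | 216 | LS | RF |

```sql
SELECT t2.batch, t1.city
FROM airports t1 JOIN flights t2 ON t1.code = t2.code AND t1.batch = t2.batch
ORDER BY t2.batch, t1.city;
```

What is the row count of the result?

INNER JOIN keeps only pairs where the ON condition holds.
Matching on t1.code = t2.code AND t1.batch = t2.batch. A NULL in a compared column never satisfies the condition.
Matched pairs: 1.
Total: 1 rows.

1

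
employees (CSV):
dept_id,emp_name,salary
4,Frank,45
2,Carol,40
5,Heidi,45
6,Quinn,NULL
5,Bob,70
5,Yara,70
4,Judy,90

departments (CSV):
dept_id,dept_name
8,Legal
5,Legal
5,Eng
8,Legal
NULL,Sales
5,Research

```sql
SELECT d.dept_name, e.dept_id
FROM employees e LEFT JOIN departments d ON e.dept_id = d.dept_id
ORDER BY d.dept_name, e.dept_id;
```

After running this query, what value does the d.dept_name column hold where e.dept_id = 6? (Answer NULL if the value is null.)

NULL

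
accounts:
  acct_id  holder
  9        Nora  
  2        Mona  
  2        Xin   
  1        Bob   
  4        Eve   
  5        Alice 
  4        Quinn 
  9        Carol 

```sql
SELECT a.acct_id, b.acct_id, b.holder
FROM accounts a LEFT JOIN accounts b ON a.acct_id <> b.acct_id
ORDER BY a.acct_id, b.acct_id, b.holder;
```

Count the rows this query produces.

50

LEFT JOIN keeps every row from `accounts a`; unmatched rows get NULL for `accounts b`'s columns.
Matching on a.acct_id <> b.acct_id.
Matched pairs: 50; unmatched a rows kept: 0.
Total: 50 rows.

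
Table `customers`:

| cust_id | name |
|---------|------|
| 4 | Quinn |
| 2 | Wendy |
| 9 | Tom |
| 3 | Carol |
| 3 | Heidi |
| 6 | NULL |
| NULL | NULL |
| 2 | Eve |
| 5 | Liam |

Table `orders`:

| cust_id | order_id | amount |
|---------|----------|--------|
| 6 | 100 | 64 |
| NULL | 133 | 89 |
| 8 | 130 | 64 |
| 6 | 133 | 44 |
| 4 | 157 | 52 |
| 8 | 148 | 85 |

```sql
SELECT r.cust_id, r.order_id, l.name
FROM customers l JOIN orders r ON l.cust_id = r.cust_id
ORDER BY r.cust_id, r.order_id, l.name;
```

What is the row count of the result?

3

INNER JOIN keeps only pairs where the ON condition holds.
Matching on l.cust_id = r.cust_id. A NULL in a compared column never satisfies the condition.
- cust_id=4: 1 matching r row(s), so 1 row(s) emitted.
- cust_id=2: no matching r row, dropped.
- cust_id=9: no matching r row, dropped.
- cust_id=3: no matching r row, dropped.
- cust_id=3: no matching r row, dropped.
- cust_id=6: 2 matching r row(s), so 2 row(s) emitted.
- cust_id=NULL: no matching r row, dropped.
- cust_id=2: no matching r row, dropped.
- cust_id=5: no matching r row, dropped.
Total: 3 rows.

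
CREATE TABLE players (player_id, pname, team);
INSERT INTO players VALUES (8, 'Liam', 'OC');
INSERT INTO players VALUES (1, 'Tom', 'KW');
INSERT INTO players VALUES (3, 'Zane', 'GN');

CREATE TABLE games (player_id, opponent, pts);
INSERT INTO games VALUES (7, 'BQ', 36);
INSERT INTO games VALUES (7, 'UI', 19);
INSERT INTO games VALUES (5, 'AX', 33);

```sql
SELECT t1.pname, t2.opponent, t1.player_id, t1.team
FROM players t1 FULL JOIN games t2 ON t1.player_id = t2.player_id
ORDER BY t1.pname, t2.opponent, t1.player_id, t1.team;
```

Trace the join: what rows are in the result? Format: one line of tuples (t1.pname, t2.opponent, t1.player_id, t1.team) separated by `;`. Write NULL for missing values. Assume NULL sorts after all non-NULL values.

FULL OUTER JOIN keeps every row from both sides; unmatched rows get NULL for the other side's columns.
Matching on t1.player_id = t2.player_id.
- t1[0] player_id=8 → no match; kept with NULLs on the t2 side.
- t1[1] player_id=1 → no match; kept with NULLs on the t2 side.
- t1[2] player_id=3 → no match; kept with NULLs on the t2 side.
- plus 3 unmatched t2 row(s), each kept with NULL t1 columns.
After projecting and ordering:
t1.pname | t2.opponent | t1.player_id | t1.team
Liam | NULL | 8 | OC
Tom | NULL | 1 | KW
Zane | NULL | 3 | GN
NULL | AX | NULL | NULL
NULL | BQ | NULL | NULL
NULL | UI | NULL | NULL

(Liam, NULL, 8, OC); (Tom, NULL, 1, KW); (Zane, NULL, 3, GN); (NULL, AX, NULL, NULL); (NULL, BQ, NULL, NULL); (NULL, UI, NULL, NULL)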